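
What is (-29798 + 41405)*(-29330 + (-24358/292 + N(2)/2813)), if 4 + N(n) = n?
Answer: -1920725113281/5626 ≈ -3.4140e+8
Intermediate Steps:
N(n) = -4 + n
(-29798 + 41405)*(-29330 + (-24358/292 + N(2)/2813)) = (-29798 + 41405)*(-29330 + (-24358/292 + (-4 + 2)/2813)) = 11607*(-29330 + (-24358*1/292 - 2*1/2813)) = 11607*(-29330 + (-12179/146 - 2/2813)) = 11607*(-29330 - 34259819/410698) = 11607*(-12080032159/410698) = -1920725113281/5626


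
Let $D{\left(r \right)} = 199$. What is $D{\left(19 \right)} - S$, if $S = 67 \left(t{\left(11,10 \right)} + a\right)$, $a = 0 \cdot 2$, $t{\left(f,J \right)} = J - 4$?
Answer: $-203$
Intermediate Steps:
$t{\left(f,J \right)} = -4 + J$ ($t{\left(f,J \right)} = J - 4 = -4 + J$)
$a = 0$
$S = 402$ ($S = 67 \left(\left(-4 + 10\right) + 0\right) = 67 \left(6 + 0\right) = 67 \cdot 6 = 402$)
$D{\left(19 \right)} - S = 199 - 402 = -203$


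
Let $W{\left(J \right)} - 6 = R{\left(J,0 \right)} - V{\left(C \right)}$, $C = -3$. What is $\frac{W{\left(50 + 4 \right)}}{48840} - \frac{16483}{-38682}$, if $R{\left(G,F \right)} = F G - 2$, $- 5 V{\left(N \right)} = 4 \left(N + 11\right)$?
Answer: $\frac{83899168}{196794675} \approx 0.42633$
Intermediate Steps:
$V{\left(N \right)} = - \frac{44}{5} - \frac{4 N}{5}$ ($V{\left(N \right)} = - \frac{4 \left(N + 11\right)}{5} = - \frac{4 \left(11 + N\right)}{5} = - \frac{44 + 4 N}{5} = - \frac{44}{5} - \frac{4 N}{5}$)
$R{\left(G,F \right)} = -2 + F G$
$W{\left(J \right)} = \frac{52}{5}$ ($W{\left(J \right)} = 6 - \left(- \frac{34}{5} + \frac{12}{5}\right) = 6 + \left(\left(-2 + 0\right) - \left(- \frac{44}{5} + \frac{12}{5}\right)\right) = 6 - - \frac{22}{5} = 6 + \left(-2 + \frac{32}{5}\right) = 6 + \frac{22}{5} = \frac{52}{5}$)
$\frac{W{\left(50 + 4 \right)}}{48840} - \frac{16483}{-38682} = \frac{52}{5 \cdot 48840} - \frac{16483}{-38682} = \frac{52}{5} \cdot \frac{1}{48840} - - \frac{16483}{38682} = \frac{13}{61050} + \frac{16483}{38682} = \frac{83899168}{196794675}$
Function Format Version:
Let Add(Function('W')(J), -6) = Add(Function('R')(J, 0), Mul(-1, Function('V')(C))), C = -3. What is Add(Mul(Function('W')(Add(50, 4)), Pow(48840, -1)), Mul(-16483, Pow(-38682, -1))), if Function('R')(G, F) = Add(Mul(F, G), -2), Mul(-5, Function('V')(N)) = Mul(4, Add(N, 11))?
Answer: Rational(83899168, 196794675) ≈ 0.42633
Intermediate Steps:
Function('V')(N) = Add(Rational(-44, 5), Mul(Rational(-4, 5), N)) (Function('V')(N) = Mul(Rational(-1, 5), Mul(4, Add(N, 11))) = Mul(Rational(-1, 5), Mul(4, Add(11, N))) = Mul(Rational(-1, 5), Add(44, Mul(4, N))) = Add(Rational(-44, 5), Mul(Rational(-4, 5), N)))
Function('R')(G, F) = Add(-2, Mul(F, G))
Function('W')(J) = Rational(52, 5) (Function('W')(J) = Add(6, Add(Add(-2, Mul(0, J)), Mul(-1, Add(Rational(-44, 5), Mul(Rational(-4, 5), -3))))) = Add(6, Add(Add(-2, 0), Mul(-1, Add(Rational(-44, 5), Rational(12, 5))))) = Add(6, Add(-2, Mul(-1, Rational(-32, 5)))) = Add(6, Add(-2, Rational(32, 5))) = Add(6, Rational(22, 5)) = Rational(52, 5))
Add(Mul(Function('W')(Add(50, 4)), Pow(48840, -1)), Mul(-16483, Pow(-38682, -1))) = Add(Mul(Rational(52, 5), Pow(48840, -1)), Mul(-16483, Pow(-38682, -1))) = Add(Mul(Rational(52, 5), Rational(1, 48840)), Mul(-16483, Rational(-1, 38682))) = Add(Rational(13, 61050), Rational(16483, 38682)) = Rational(83899168, 196794675)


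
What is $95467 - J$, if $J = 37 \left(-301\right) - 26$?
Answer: $106630$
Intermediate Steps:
$J = -11163$ ($J = -11137 - 26 = -11163$)
$95467 - J = 95467 - -11163 = 95467 + 11163 = 106630$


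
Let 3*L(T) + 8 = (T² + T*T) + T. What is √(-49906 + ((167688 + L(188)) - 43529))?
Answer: √880881/3 ≈ 312.85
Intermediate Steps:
L(T) = -8/3 + T/3 + 2*T²/3 (L(T) = -8/3 + ((T² + T*T) + T)/3 = -8/3 + ((T² + T²) + T)/3 = -8/3 + (2*T² + T)/3 = -8/3 + (T + 2*T²)/3 = -8/3 + (T/3 + 2*T²/3) = -8/3 + T/3 + 2*T²/3)
√(-49906 + ((167688 + L(188)) - 43529)) = √(-49906 + ((167688 + (-8/3 + (⅓)*188 + (⅔)*188²)) - 43529)) = √(-49906 + ((167688 + (-8/3 + 188/3 + (⅔)*35344)) - 43529)) = √(-49906 + ((167688 + (-8/3 + 188/3 + 70688/3)) - 43529)) = √(-49906 + ((167688 + 70868/3) - 43529)) = √(-49906 + (573932/3 - 43529)) = √(-49906 + 443345/3) = √(293627/3) = √880881/3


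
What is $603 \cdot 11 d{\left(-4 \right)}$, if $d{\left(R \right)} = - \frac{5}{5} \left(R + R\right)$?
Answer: $53064$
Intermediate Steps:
$d{\left(R \right)} = - 2 R$ ($d{\left(R \right)} = \left(-5\right) \frac{1}{5} \cdot 2 R = - 2 R$)
$603 \cdot 11 d{\left(-4 \right)} = 603 \cdot 11 \left(\left(-2\right) \left(-4\right)\right) = 603 \cdot 11 \cdot 8 = 603 \cdot 88 = 53064$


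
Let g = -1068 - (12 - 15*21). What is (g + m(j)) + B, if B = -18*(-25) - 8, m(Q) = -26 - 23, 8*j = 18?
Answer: -372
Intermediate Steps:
j = 9/4 (j = (⅛)*18 = 9/4 ≈ 2.2500)
m(Q) = -49
B = 442 (B = 450 - 8 = 442)
g = -765 (g = -1068 - (12 - 315) = -1068 - 1*(-303) = -1068 + 303 = -765)
(g + m(j)) + B = (-765 - 49) + 442 = -814 + 442 = -372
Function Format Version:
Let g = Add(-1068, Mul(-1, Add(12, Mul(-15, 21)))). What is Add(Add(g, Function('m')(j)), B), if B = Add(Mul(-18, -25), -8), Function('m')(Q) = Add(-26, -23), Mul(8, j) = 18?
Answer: -372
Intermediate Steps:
j = Rational(9, 4) (j = Mul(Rational(1, 8), 18) = Rational(9, 4) ≈ 2.2500)
Function('m')(Q) = -49
B = 442 (B = Add(450, -8) = 442)
g = -765 (g = Add(-1068, Mul(-1, Add(12, -315))) = Add(-1068, Mul(-1, -303)) = Add(-1068, 303) = -765)
Add(Add(g, Function('m')(j)), B) = Add(Add(-765, -49), 442) = Add(-814, 442) = -372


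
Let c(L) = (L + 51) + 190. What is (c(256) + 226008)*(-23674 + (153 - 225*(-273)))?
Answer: 8585445520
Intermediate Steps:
c(L) = 241 + L (c(L) = (51 + L) + 190 = 241 + L)
(c(256) + 226008)*(-23674 + (153 - 225*(-273))) = ((241 + 256) + 226008)*(-23674 + (153 - 225*(-273))) = (497 + 226008)*(-23674 + (153 + 61425)) = 226505*(-23674 + 61578) = 226505*37904 = 8585445520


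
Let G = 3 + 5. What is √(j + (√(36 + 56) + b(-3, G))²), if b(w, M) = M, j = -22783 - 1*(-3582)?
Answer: √(-19045 + 32*√23) ≈ 137.45*I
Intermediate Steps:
j = -19201 (j = -22783 + 3582 = -19201)
G = 8
√(j + (√(36 + 56) + b(-3, G))²) = √(-19201 + (√(36 + 56) + 8)²) = √(-19201 + (√92 + 8)²) = √(-19201 + (2*√23 + 8)²) = √(-19201 + (8 + 2*√23)²)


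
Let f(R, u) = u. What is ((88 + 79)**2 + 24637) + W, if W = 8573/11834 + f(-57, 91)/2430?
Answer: 377623032851/7189155 ≈ 52527.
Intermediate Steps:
W = 5477321/7189155 (W = 8573/11834 + 91/2430 = 5477321/7189155 ≈ 0.76189)
((88 + 79)**2 + 24637) + W = ((88 + 79)**2 + 24637) + 5477321/7189155 = (167**2 + 24637) + 5477321/7189155 = (27889 + 24637) + 5477321/7189155 = 52526 + 5477321/7189155 = 377623032851/7189155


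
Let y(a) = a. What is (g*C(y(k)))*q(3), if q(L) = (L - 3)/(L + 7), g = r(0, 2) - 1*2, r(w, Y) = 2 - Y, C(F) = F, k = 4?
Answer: 0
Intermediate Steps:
g = -2 (g = (2 - 1*2) - 1*2 = (2 - 2) - 2 = 0 - 2 = -2)
q(L) = (-3 + L)/(7 + L)
(g*C(y(k)))*q(3) = (-2*4)*((-3 + 3)/(7 + 3)) = -8*0/10 = -4*0/5 = -8*0 = 0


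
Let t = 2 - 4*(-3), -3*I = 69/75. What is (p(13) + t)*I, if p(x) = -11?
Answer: -23/25 ≈ -0.92000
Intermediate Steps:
I = -23/75 ≈ -0.30667
t = 14 (t = 2 + 12 = 14)
(p(13) + t)*I = (-11 + 14)*(-23/75) = 3*(-23/75) = -23/25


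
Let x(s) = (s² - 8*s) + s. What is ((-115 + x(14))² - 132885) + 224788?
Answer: 92192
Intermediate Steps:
x(s) = s² - 7*s
((-115 + x(14))² - 132885) + 224788 = ((-115 + 14*(-7 + 14))² - 132885) + 224788 = ((-115 + 14*7)² - 132885) + 224788 = ((-115 + 98)² - 132885) + 224788 = ((-17)² - 132885) + 224788 = (289 - 132885) + 224788 = -132596 + 224788 = 92192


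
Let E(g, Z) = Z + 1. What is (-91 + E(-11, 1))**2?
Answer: 7921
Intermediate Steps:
E(g, Z) = 1 + Z
(-91 + E(-11, 1))**2 = (-91 + (1 + 1))**2 = (-91 + 2)**2 = (-89)**2 = 7921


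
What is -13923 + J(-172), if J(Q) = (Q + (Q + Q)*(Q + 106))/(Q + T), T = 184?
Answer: -36136/3 ≈ -12045.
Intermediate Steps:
J(Q) = (Q + 2*Q*(106 + Q))/(184 + Q) (J(Q) = (Q + (Q + Q)*(Q + 106))/(Q + 184) = (Q + (2*Q)*(106 + Q))/(184 + Q) = (Q + 2*Q*(106 + Q))/(184 + Q))
-13923 + J(-172) = -13923 - 172*(213 + 2*(-172))/(184 - 172) = -13923 - 172*(213 - 344)/12 = -13923 - 172*1/12*(-131) = -13923 + 5633/3 = -36136/3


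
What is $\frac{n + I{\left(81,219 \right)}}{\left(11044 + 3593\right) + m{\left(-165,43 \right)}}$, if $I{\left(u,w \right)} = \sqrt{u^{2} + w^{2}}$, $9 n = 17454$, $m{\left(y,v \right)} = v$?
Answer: $\frac{2909}{22020} + \frac{3 \sqrt{6058}}{14680} \approx 0.14801$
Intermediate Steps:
$n = \frac{5818}{3}$ ($n = \frac{1}{9} \cdot 17454 = \frac{5818}{3} \approx 1939.3$)
$\frac{n + I{\left(81,219 \right)}}{\left(11044 + 3593\right) + m{\left(-165,43 \right)}} = \frac{\frac{5818}{3} + \sqrt{81^{2} + 219^{2}}}{\left(11044 + 3593\right) + 43} = \frac{\frac{5818}{3} + \sqrt{6561 + 47961}}{14637 + 43} = \frac{\frac{5818}{3} + \sqrt{54522}}{14680} = \left(\frac{5818}{3} + 3 \sqrt{6058}\right) \frac{1}{14680} = \frac{2909}{22020} + \frac{3 \sqrt{6058}}{14680}$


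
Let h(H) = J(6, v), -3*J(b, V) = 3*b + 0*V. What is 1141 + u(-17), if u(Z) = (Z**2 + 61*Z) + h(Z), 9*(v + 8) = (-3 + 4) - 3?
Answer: 387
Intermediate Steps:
v = -74/9 (v = -8 + ((-3 + 4) - 3)/9 = -8 + (1 - 3)/9 = -8 + (1/9)*(-2) = -8 - 2/9 = -74/9 ≈ -8.2222)
J(b, V) = -b (J(b, V) = -(3*b + 0*V)/3 = -(3*b + 0)/3 = -b)
h(H) = -6 (h(H) = -1*6 = -6)
u(Z) = -6 + Z**2 + 61*Z (u(Z) = (Z**2 + 61*Z) - 6 = -6 + Z**2 + 61*Z)
1141 + u(-17) = 1141 + (-6 + (-17)**2 + 61*(-17)) = 1141 + (-6 + 289 - 1037) = 1141 - 754 = 387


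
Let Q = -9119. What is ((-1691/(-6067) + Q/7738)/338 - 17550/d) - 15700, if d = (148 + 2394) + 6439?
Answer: -2237679559876473715/142509598655788 ≈ -15702.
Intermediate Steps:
d = 8981 (d = 2542 + 6439 = 8981)
((-1691/(-6067) + Q/7738)/338 - 17550/d) - 15700 = ((-1691/(-6067) - 9119/7738)/338 - 17550/8981) - 15700 = ((-1691*(-1/6067) - 9119*1/7738)*(1/338) - 17550*1/8981) - 15700 = ((1691/6067 - 9119/7738)*(1/338) - 17550/8981) - 15700 = (-42240015/46946446*1/338 - 17550/8981) - 15700 = (-42240015/15867898748 - 17550/8981) - 15700 = -278860980602115/142509598655788 - 15700 = -2237679559876473715/142509598655788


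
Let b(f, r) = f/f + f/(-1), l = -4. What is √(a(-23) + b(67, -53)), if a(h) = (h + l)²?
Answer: √663 ≈ 25.749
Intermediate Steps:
b(f, r) = 1 - f (b(f, r) = 1 + f*(-1) = 1 - f)
a(h) = (-4 + h)² (a(h) = (h - 4)² = (-4 + h)²)
√(a(-23) + b(67, -53)) = √((-4 - 23)² + (1 - 1*67)) = √((-27)² + (1 - 67)) = √(729 - 66) = √663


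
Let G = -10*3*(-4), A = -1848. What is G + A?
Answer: -1728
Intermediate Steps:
G = 120 (G = -30*(-4) = 120)
G + A = 120 - 1848 = -1728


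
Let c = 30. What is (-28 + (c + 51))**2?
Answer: 2809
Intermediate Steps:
(-28 + (c + 51))**2 = (-28 + (30 + 51))**2 = (-28 + 81)**2 = 53**2 = 2809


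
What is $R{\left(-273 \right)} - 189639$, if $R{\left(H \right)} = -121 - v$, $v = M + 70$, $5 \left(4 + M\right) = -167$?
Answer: $- \frac{948963}{5} \approx -1.8979 \cdot 10^{5}$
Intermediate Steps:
$M = - \frac{187}{5}$ ($M = -4 + \frac{1}{5} \left(-167\right) = -4 - \frac{167}{5} = - \frac{187}{5} \approx -37.4$)
$v = \frac{163}{5}$ ($v = - \frac{187}{5} + 70 = \frac{163}{5} \approx 32.6$)
$R{\left(H \right)} = - \frac{768}{5}$ ($R{\left(H \right)} = -121 - \frac{163}{5} = - \frac{768}{5}$)
$R{\left(-273 \right)} - 189639 = - \frac{768}{5} - 189639 = - \frac{948963}{5}$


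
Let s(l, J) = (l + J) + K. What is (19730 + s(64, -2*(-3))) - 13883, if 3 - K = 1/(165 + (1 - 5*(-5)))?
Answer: 1130719/191 ≈ 5920.0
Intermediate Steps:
K = 572/191 (K = 3 - 1/(165 + (1 - 5*(-5))) = 3 - 1/(165 + (1 + 25)) = 3 - 1/(165 + 26) = 3 - 1/191 = 572/191 ≈ 2.9948)
s(l, J) = 572/191 + J + l (s(l, J) = (l + J) + 572/191 = (J + l) + 572/191 = 572/191 + J + l)
(19730 + s(64, -2*(-3))) - 13883 = (19730 + (572/191 - 2*(-3) + 64)) - 13883 = (19730 + (572/191 + 6 + 64)) - 13883 = (19730 + 13942/191) - 13883 = 3782372/191 - 13883 = 1130719/191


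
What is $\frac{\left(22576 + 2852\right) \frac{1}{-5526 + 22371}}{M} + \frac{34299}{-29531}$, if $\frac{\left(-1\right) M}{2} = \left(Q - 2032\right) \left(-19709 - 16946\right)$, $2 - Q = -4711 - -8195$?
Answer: $- \frac{19462615825740164}{16757063066036775} \approx -1.1615$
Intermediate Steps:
$Q = -3482$ ($Q = 2 - \left(-4711 - -8195\right) = 2 - \left(-4711 + 8195\right) = 2 - 3484 = -3482$)
$M = -404231340$ ($M = - 2 \left(-3482 - 2032\right) \left(-19709 - 16946\right) = - 2 \left(\left(-5514\right) \left(-36655\right)\right) = \left(-2\right) 202115670 = -404231340$)
$\frac{\left(22576 + 2852\right) \frac{1}{-5526 + 22371}}{M} + \frac{34299}{-29531} = \frac{\left(22576 + 2852\right) \frac{1}{-5526 + 22371}}{-404231340} + \frac{34299}{-29531} = \frac{25428}{16845} \left(- \frac{1}{404231340}\right) + 34299 \left(- \frac{1}{29531}\right) = 25428 \cdot \frac{1}{16845} \left(- \frac{1}{404231340}\right) - \frac{34299}{29531} = \frac{8476}{5615} \left(- \frac{1}{404231340}\right) - \frac{34299}{29531} = - \frac{2119}{567439743525} - \frac{34299}{29531} = - \frac{19462615825740164}{16757063066036775}$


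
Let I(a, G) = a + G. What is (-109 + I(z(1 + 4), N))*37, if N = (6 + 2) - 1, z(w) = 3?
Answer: -3663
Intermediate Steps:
N = 7 (N = 8 - 1 = 7)
I(a, G) = G + a
(-109 + I(z(1 + 4), N))*37 = (-109 + (7 + 3))*37 = (-109 + 10)*37 = -99*37 = -3663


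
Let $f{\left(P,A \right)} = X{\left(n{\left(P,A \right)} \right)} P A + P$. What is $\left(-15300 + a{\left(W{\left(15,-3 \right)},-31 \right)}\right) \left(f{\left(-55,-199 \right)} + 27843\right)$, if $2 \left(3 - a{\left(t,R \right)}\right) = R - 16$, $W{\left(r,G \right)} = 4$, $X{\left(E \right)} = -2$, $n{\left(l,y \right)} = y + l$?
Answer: $-90083103$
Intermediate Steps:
$n{\left(l,y \right)} = l + y$
$a{\left(t,R \right)} = 11 - \frac{R}{2}$ ($a{\left(t,R \right)} = 3 - \frac{R - 16}{2} = 3 - \frac{-16 + R}{2} = 3 - \left(-8 + \frac{R}{2}\right) = 11 - \frac{R}{2}$)
$f{\left(P,A \right)} = P - 2 A P$ ($f{\left(P,A \right)} = - 2 P A + P = - 2 A P + P = P - 2 A P$)
$\left(-15300 + a{\left(W{\left(15,-3 \right)},-31 \right)}\right) \left(f{\left(-55,-199 \right)} + 27843\right) = \left(-15300 + \left(11 - - \frac{31}{2}\right)\right) \left(- 55 \left(1 - -398\right) + 27843\right) = \left(-15300 + \left(11 + \frac{31}{2}\right)\right) \left(- 55 \left(1 + 398\right) + 27843\right) = \left(-15300 + \frac{53}{2}\right) \left(\left(-55\right) 399 + 27843\right) = - \frac{30547 \left(-21945 + 27843\right)}{2} = \left(- \frac{30547}{2}\right) 5898 = -90083103$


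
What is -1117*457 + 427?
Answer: -510042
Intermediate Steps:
-1117*457 + 427 = -510469 + 427 = -510042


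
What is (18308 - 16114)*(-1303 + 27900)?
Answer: 58353818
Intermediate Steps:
(18308 - 16114)*(-1303 + 27900) = 2194*26597 = 58353818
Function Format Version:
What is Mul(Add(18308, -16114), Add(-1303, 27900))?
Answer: 58353818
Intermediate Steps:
Mul(Add(18308, -16114), Add(-1303, 27900)) = Mul(2194, 26597) = 58353818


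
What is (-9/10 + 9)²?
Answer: 6561/100 ≈ 65.610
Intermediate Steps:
(-9/10 + 9)² = (81/10)² = 6561/100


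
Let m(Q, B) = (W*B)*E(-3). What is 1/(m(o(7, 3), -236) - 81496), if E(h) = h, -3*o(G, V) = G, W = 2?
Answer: -1/80080 ≈ -1.2488e-5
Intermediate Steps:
o(G, V) = -G/3
m(Q, B) = -6*B (m(Q, B) = (2*B)*(-3) = -6*B)
1/(m(o(7, 3), -236) - 81496) = 1/(-6*(-236) - 81496) = 1/(1416 - 81496) = 1/(-80080) = -1/80080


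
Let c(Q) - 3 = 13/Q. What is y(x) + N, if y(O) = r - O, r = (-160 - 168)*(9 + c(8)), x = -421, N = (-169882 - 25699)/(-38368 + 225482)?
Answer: -757633053/187114 ≈ -4049.0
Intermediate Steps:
N = -195581/187114 ≈ -1.0452
c(Q) = 3 + 13/Q
r = -4469 (r = (-160 - 168)*(9 + (3 + 13/8)) = -328*(9 + (3 + 13*(⅛))) = -328*(9 + (3 + 13/8)) = -328*(9 + 37/8) = -328*109/8 = -4469)
y(O) = -4469 - O
y(x) + N = (-4469 - 1*(-421)) - 195581/187114 = (-4469 + 421) - 195581/187114 = -4048 - 195581/187114 = -757633053/187114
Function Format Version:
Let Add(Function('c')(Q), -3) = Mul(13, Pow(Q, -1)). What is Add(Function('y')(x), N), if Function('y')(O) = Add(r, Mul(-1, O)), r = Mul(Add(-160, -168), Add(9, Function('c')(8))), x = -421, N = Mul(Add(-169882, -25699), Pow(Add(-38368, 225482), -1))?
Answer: Rational(-757633053, 187114) ≈ -4049.0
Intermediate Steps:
N = Rational(-195581, 187114) (N = Mul(-195581, Pow(187114, -1)) = Mul(-195581, Rational(1, 187114)) = Rational(-195581, 187114) ≈ -1.0452)
Function('c')(Q) = Add(3, Mul(13, Pow(Q, -1)))
r = -4469 (r = Mul(Add(-160, -168), Add(9, Add(3, Mul(13, Pow(8, -1))))) = Mul(-328, Add(9, Add(3, Mul(13, Rational(1, 8))))) = Mul(-328, Add(9, Add(3, Rational(13, 8)))) = Mul(-328, Add(9, Rational(37, 8))) = Mul(-328, Rational(109, 8)) = -4469)
Function('y')(O) = Add(-4469, Mul(-1, O))
Add(Function('y')(x), N) = Add(Add(-4469, Mul(-1, -421)), Rational(-195581, 187114)) = Add(Add(-4469, 421), Rational(-195581, 187114)) = Add(-4048, Rational(-195581, 187114)) = Rational(-757633053, 187114)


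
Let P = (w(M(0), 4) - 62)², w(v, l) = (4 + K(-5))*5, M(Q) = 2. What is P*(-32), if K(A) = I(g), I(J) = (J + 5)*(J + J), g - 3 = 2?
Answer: -6712448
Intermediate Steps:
g = 5 (g = 3 + 2 = 5)
I(J) = 2*J*(5 + J) (I(J) = (5 + J)*(2*J) = 2*J*(5 + J))
K(A) = 100 (K(A) = 2*5*(5 + 5) = 2*5*10 = 100)
w(v, l) = 520 (w(v, l) = (4 + 100)*5 = 104*5 = 520)
P = 209764 (P = (520 - 62)² = 458² = 209764)
P*(-32) = 209764*(-32) = -6712448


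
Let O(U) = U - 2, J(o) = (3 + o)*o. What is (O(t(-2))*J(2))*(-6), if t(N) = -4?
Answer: 360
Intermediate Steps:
J(o) = o*(3 + o)
O(U) = -2 + U
(O(t(-2))*J(2))*(-6) = ((-2 - 4)*(2*(3 + 2)))*(-6) = -12*5*(-6) = -6*10*(-6) = -60*(-6) = 360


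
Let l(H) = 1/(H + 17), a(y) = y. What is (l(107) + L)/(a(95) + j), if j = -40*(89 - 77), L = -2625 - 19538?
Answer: 2748211/47740 ≈ 57.566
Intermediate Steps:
L = -22163
l(H) = 1/(17 + H)
j = -480 (j = -40*12 = -480)
(l(107) + L)/(a(95) + j) = (1/(17 + 107) - 22163)/(95 - 480) = (1/124 - 22163)/(-385) = (1/124 - 22163)*(-1/385) = -2748211/124*(-1/385) = 2748211/47740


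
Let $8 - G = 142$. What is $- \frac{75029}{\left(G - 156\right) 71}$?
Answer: $\frac{75029}{20590} \approx 3.644$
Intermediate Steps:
$G = -134$ ($G = 8 - 142 = -134$)
$- \frac{75029}{\left(G - 156\right) 71} = - \frac{75029}{\left(-134 - 156\right) 71} = - \frac{75029}{\left(-290\right) 71} = - \frac{75029}{-20590} = \left(-75029\right) \left(- \frac{1}{20590}\right) = \frac{75029}{20590}$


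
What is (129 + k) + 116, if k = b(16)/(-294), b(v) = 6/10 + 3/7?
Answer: 420169/1715 ≈ 245.00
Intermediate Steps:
b(v) = 36/35 (b(v) = 6*(⅒) + 3*(⅐) = ⅗ + 3/7 = 36/35)
k = -6/1715 (k = (36/35)/(-294) = (36/35)*(-1/294) = -6/1715 ≈ -0.0034985)
(129 + k) + 116 = (129 - 6/1715) + 116 = 221229/1715 + 116 = 420169/1715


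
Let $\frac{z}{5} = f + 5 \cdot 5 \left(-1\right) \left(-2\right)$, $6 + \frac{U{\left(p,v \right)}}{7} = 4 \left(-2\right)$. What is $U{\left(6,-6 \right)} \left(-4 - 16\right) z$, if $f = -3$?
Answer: $460600$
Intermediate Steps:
$U{\left(p,v \right)} = -98$ ($U{\left(p,v \right)} = -42 + 7 \cdot 4 \left(-2\right) = -42 + 7 \left(-8\right) = -42 - 56 = -98$)
$z = 235$ ($z = 5 \left(-3 + 5 \cdot 5 \left(-1\right) \left(-2\right)\right) = 5 \left(-3 + 25 \left(-1\right) \left(-2\right)\right) = 5 \left(-3 - -50\right) = 5 \left(-3 + 50\right) = 5 \cdot 47 = 235$)
$U{\left(6,-6 \right)} \left(-4 - 16\right) z = - 98 \left(-4 - 16\right) 235 = \left(-98\right) \left(-20\right) 235 = 1960 \cdot 235 = 460600$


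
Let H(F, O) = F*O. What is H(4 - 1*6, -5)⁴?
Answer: 10000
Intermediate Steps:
H(4 - 1*6, -5)⁴ = ((4 - 1*6)*(-5))⁴ = ((4 - 6)*(-5))⁴ = (-2*(-5))⁴ = 10⁴ = 10000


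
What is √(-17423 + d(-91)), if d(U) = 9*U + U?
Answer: 3*I*√2037 ≈ 135.4*I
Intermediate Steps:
d(U) = 10*U
√(-17423 + d(-91)) = √(-17423 + 10*(-91)) = √(-17423 - 910) = √(-18333) = 3*I*√2037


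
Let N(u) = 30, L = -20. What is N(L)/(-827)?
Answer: -30/827 ≈ -0.036276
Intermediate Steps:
N(L)/(-827) = 30/(-827) = 30*(-1/827) = -30/827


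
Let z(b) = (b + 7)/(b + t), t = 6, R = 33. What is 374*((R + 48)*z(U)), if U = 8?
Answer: 227205/7 ≈ 32458.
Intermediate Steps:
z(b) = (7 + b)/(6 + b) (z(b) = (b + 7)/(b + 6) = (7 + b)/(6 + b))
374*((R + 48)*z(U)) = 374*((33 + 48)*((7 + 8)/(6 + 8))) = 374*(81*(15/14)) = 374*(1215/14) = 227205/7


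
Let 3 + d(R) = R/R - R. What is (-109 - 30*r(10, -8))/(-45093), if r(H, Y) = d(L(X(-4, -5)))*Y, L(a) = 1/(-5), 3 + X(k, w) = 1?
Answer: 541/45093 ≈ 0.011997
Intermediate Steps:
X(k, w) = -2 (X(k, w) = -3 + 1 = -2)
L(a) = -⅕
d(R) = -2 - R (d(R) = -3 + (R/R - R) = -3 + (1 - R) = -2 - R)
r(H, Y) = -9*Y/5 (r(H, Y) = (-2 - 1*(-⅕))*Y = (-2 + ⅕)*Y = -9*Y/5)
(-109 - 30*r(10, -8))/(-45093) = (-109 - (-54)*(-8))/(-45093) = (-109 - 30*72/5)*(-1/45093) = (-109 - 432)*(-1/45093) = -541*(-1/45093) = 541/45093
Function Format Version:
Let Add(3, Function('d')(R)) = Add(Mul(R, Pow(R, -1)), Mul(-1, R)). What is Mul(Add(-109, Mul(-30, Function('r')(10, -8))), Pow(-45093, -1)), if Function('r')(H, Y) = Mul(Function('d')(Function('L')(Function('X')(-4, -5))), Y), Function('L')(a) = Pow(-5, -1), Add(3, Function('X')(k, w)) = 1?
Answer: Rational(541, 45093) ≈ 0.011997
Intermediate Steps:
Function('X')(k, w) = -2 (Function('X')(k, w) = Add(-3, 1) = -2)
Function('L')(a) = Rational(-1, 5)
Function('d')(R) = Add(-2, Mul(-1, R)) (Function('d')(R) = Add(-3, Add(Mul(R, Pow(R, -1)), Mul(-1, R))) = Add(-3, Add(1, Mul(-1, R))) = Add(-2, Mul(-1, R)))
Function('r')(H, Y) = Mul(Rational(-9, 5), Y) (Function('r')(H, Y) = Mul(Add(-2, Mul(-1, Rational(-1, 5))), Y) = Mul(Add(-2, Rational(1, 5)), Y) = Mul(Rational(-9, 5), Y))
Mul(Add(-109, Mul(-30, Function('r')(10, -8))), Pow(-45093, -1)) = Mul(Add(-109, Mul(-30, Mul(Rational(-9, 5), -8))), Pow(-45093, -1)) = Mul(Add(-109, Mul(-30, Rational(72, 5))), Rational(-1, 45093)) = Mul(Add(-109, -432), Rational(-1, 45093)) = Mul(-541, Rational(-1, 45093)) = Rational(541, 45093)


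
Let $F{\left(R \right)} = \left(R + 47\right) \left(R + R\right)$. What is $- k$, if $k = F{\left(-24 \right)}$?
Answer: $1104$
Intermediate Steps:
$F{\left(R \right)} = 2 R \left(47 + R\right)$ ($F{\left(R \right)} = \left(47 + R\right) 2 R = 2 R \left(47 + R\right)$)
$k = -1104$ ($k = 2 \left(-24\right) \left(47 - 24\right) = 2 \left(-24\right) 23 = -1104$)
$- k = \left(-1\right) \left(-1104\right) = 1104$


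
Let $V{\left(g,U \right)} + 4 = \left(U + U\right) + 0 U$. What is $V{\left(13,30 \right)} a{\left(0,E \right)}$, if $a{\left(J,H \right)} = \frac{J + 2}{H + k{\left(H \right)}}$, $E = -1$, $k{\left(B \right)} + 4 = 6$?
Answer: $112$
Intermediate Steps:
$k{\left(B \right)} = 2$ ($k{\left(B \right)} = -4 + 6 = 2$)
$a{\left(J,H \right)} = \frac{2 + J}{2 + H}$ ($a{\left(J,H \right)} = \frac{J + 2}{H + 2} = \frac{2 + J}{2 + H}$)
$V{\left(g,U \right)} = -4 + 2 U$ ($V{\left(g,U \right)} = -4 + \left(\left(U + U\right) + 0 U\right) = -4 + \left(2 U + 0\right) = -4 + 2 U$)
$V{\left(13,30 \right)} a{\left(0,E \right)} = \left(-4 + 2 \cdot 30\right) \frac{2 + 0}{2 - 1} = \left(-4 + 60\right) 1^{-1} \cdot 2 = 56 \cdot 1 \cdot 2 = 56 \cdot 2 = 112$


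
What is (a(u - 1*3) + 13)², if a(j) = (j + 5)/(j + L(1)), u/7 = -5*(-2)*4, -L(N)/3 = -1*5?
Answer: 4157521/21316 ≈ 195.04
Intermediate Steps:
L(N) = 15 (L(N) = -(-3)*5 = -3*(-5) = 15)
u = 280 (u = 7*(-5*(-2)*4) = 7*(10*4) = 7*40 = 280)
a(j) = (5 + j)/(15 + j) (a(j) = (j + 5)/(j + 15) = (5 + j)/(15 + j))
(a(u - 1*3) + 13)² = ((5 + (280 - 1*3))/(15 + (280 - 1*3)) + 13)² = ((5 + (280 - 3))/(15 + (280 - 3)) + 13)² = ((5 + 277)/(15 + 277) + 13)² = (282/292 + 13)² = ((1/292)*282 + 13)² = (141/146 + 13)² = (2039/146)² = 4157521/21316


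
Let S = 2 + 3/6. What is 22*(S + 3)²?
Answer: 1331/2 ≈ 665.50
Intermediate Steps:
S = 5/2 (S = 2 + 3*(⅙) = 2 + ½ = 5/2 ≈ 2.5000)
22*(S + 3)² = 22*(5/2 + 3)² = 22*(11/2)² = 22*(121/4) = 1331/2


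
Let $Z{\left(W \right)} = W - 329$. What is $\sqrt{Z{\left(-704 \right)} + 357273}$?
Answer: $4 \sqrt{22265} \approx 596.86$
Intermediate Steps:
$Z{\left(W \right)} = -329 + W$
$\sqrt{Z{\left(-704 \right)} + 357273} = \sqrt{\left(-329 - 704\right) + 357273} = \sqrt{-1033 + 357273} = \sqrt{356240} = 4 \sqrt{22265}$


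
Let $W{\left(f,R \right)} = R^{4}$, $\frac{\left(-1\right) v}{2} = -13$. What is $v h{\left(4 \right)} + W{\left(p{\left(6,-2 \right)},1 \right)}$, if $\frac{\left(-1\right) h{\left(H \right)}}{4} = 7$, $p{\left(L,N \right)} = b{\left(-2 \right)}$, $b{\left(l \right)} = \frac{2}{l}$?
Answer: $-727$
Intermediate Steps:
$v = 26$ ($v = \left(-2\right) \left(-13\right) = 26$)
$p{\left(L,N \right)} = -1$ ($p{\left(L,N \right)} = \frac{2}{-2} = 2 \left(- \frac{1}{2}\right) = -1$)
$h{\left(H \right)} = -28$ ($h{\left(H \right)} = \left(-4\right) 7 = -28$)
$v h{\left(4 \right)} + W{\left(p{\left(6,-2 \right)},1 \right)} = 26 \left(-28\right) + 1^{4} = -728 + 1 = -727$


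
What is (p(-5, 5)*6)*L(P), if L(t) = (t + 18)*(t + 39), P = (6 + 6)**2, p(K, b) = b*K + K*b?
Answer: -8893800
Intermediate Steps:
p(K, b) = 2*K*b (p(K, b) = K*b + K*b = 2*K*b)
P = 144 (P = 12**2 = 144)
L(t) = (18 + t)*(39 + t)
(p(-5, 5)*6)*L(P) = ((2*(-5)*5)*6)*(702 + 144**2 + 57*144) = (-50*6)*(702 + 20736 + 8208) = -300*29646 = -8893800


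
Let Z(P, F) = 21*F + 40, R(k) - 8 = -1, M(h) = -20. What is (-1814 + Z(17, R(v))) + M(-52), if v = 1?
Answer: -1647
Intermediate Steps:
R(k) = 7 (R(k) = 8 - 1 = 7)
Z(P, F) = 40 + 21*F
(-1814 + Z(17, R(v))) + M(-52) = (-1814 + (40 + 21*7)) - 20 = (-1814 + (40 + 147)) - 20 = (-1814 + 187) - 20 = -1627 - 20 = -1647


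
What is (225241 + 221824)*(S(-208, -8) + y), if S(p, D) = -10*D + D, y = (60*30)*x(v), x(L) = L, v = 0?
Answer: 32188680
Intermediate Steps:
y = 0 (y = (60*30)*0 = 1800*0 = 0)
S(p, D) = -9*D
(225241 + 221824)*(S(-208, -8) + y) = (225241 + 221824)*(-9*(-8) + 0) = 447065*(72 + 0) = 447065*72 = 32188680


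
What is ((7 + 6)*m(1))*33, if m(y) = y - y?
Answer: 0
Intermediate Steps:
m(y) = 0
((7 + 6)*m(1))*33 = ((7 + 6)*0)*33 = (13*0)*33 = 0*33 = 0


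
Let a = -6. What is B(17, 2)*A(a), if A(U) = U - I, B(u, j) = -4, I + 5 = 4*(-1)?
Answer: -12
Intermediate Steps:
I = -9 (I = -5 + 4*(-1) = -5 - 4 = -9)
A(U) = 9 + U (A(U) = U - 1*(-9) = U + 9 = 9 + U)
B(17, 2)*A(a) = -4*(9 - 6) = -4*3 = -12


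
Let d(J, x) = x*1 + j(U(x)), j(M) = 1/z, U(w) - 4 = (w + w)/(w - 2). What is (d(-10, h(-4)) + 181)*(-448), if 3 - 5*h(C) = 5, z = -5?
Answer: -404096/5 ≈ -80819.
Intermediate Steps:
h(C) = -2/5 (h(C) = 3/5 - 1/5*5 = 3/5 - 1 = -2/5)
U(w) = 4 + 2*w/(-2 + w) (U(w) = 4 + (w + w)/(w - 2) = 4 + (2*w)/(-2 + w) = 4 + 2*w/(-2 + w))
j(M) = -1/5 (j(M) = 1/(-5) = -1/5)
d(J, x) = -1/5 + x (d(J, x) = x*1 - 1/5 = x - 1/5 = -1/5 + x)
(d(-10, h(-4)) + 181)*(-448) = ((-1/5 - 2/5) + 181)*(-448) = (-3/5 + 181)*(-448) = (902/5)*(-448) = -404096/5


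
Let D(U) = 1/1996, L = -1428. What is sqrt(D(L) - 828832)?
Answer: 3*I*sqrt(91724442981)/998 ≈ 910.4*I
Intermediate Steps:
D(U) = 1/1996
sqrt(D(L) - 828832) = sqrt(1/1996 - 828832) = sqrt(-1654348671/1996) = 3*I*sqrt(91724442981)/998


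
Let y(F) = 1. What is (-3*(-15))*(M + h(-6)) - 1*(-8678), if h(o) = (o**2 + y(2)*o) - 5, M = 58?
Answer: 12413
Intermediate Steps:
h(o) = -5 + o + o**2 (h(o) = (o**2 + 1*o) - 5 = (o**2 + o) - 5 = (o + o**2) - 5 = -5 + o + o**2)
(-3*(-15))*(M + h(-6)) - 1*(-8678) = (-3*(-15))*(58 + (-5 - 6 + (-6)**2)) - 1*(-8678) = 45*(58 + (-5 - 6 + 36)) + 8678 = 45*(58 + 25) + 8678 = 45*83 + 8678 = 3735 + 8678 = 12413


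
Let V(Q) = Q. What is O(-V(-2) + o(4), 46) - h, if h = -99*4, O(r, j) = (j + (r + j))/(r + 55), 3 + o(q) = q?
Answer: 23063/58 ≈ 397.64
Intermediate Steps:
o(q) = -3 + q
O(r, j) = (r + 2*j)/(55 + r) (O(r, j) = (j + (j + r))/(55 + r) = (r + 2*j)/(55 + r))
h = -396
O(-V(-2) + o(4), 46) - h = ((-1*(-2) + (-3 + 4)) + 2*46)/(55 + (-1*(-2) + (-3 + 4))) - 1*(-396) = ((2 + 1) + 92)/(55 + (2 + 1)) + 396 = (3 + 92)/(55 + 3) + 396 = 95/58 + 396 = 23063/58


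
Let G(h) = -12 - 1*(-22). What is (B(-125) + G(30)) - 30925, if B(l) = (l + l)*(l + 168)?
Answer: -41665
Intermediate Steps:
G(h) = 10 (G(h) = -12 + 22 = 10)
B(l) = 2*l*(168 + l) (B(l) = (2*l)*(168 + l) = 2*l*(168 + l))
(B(-125) + G(30)) - 30925 = (2*(-125)*(168 - 125) + 10) - 30925 = (2*(-125)*43 + 10) - 30925 = (-10750 + 10) - 30925 = -10740 - 30925 = -41665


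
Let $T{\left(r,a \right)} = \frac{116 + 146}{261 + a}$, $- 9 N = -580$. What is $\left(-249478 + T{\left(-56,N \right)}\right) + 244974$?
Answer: $- \frac{13189858}{2929} \approx -4503.2$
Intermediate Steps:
$N = \frac{580}{9}$ ($N = \left(- \frac{1}{9}\right) \left(-580\right) = \frac{580}{9} \approx 64.444$)
$T{\left(r,a \right)} = \frac{262}{261 + a}$
$\left(-249478 + T{\left(-56,N \right)}\right) + 244974 = \left(-249478 + \frac{262}{261 + \frac{580}{9}}\right) + 244974 = \left(-249478 + \frac{262}{\frac{2929}{9}}\right) + 244974 = \left(-249478 + 262 \cdot \frac{9}{2929}\right) + 244974 = \left(-249478 + \frac{2358}{2929}\right) + 244974 = - \frac{730718704}{2929} + 244974 = - \frac{13189858}{2929}$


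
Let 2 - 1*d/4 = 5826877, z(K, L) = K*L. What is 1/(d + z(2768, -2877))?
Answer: -1/31271036 ≈ -3.1978e-8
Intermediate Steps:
d = -23307500 (d = 8 - 4*5826877 = 8 - 23307508 = -23307500)
1/(d + z(2768, -2877)) = 1/(-23307500 + 2768*(-2877)) = 1/(-23307500 - 7963536) = 1/(-31271036) = -1/31271036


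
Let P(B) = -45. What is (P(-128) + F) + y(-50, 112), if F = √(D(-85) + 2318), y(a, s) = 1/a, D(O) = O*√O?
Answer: -2251/50 + √(2318 - 85*I*√85) ≈ 3.7903 - 8.0276*I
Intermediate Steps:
D(O) = O^(3/2)
F = √(2318 - 85*I*√85) (F = √((-85)^(3/2) + 2318) = √(-85*I*√85 + 2318) = √(2318 - 85*I*√85) ≈ 48.81 - 8.0276*I)
(P(-128) + F) + y(-50, 112) = (-45 + √(2318 - 85*I*√85)) + 1/(-50) = (-45 + √(2318 - 85*I*√85)) - 1/50 = -2251/50 + √(2318 - 85*I*√85)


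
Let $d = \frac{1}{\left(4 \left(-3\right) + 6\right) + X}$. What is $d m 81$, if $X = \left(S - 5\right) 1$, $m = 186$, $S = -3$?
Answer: $- \frac{7533}{7} \approx -1076.1$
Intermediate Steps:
$X = -8$ ($X = \left(-3 - 5\right) 1 = \left(-8\right) 1 = -8$)
$d = - \frac{1}{14}$ ($d = \frac{1}{\left(4 \left(-3\right) + 6\right) - 8} = \frac{1}{\left(-12 + 6\right) - 8} = \frac{1}{-6 - 8} = \frac{1}{-14} = - \frac{1}{14} \approx -0.071429$)
$d m 81 = \left(- \frac{1}{14}\right) 186 \cdot 81 = \left(- \frac{93}{7}\right) 81 = - \frac{7533}{7}$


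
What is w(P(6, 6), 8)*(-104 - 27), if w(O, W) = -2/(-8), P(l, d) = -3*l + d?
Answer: -131/4 ≈ -32.750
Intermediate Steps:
P(l, d) = d - 3*l
w(O, W) = ¼ (w(O, W) = -2*(-⅛) = ¼)
w(P(6, 6), 8)*(-104 - 27) = (-104 - 27)/4 = (¼)*(-131) = -131/4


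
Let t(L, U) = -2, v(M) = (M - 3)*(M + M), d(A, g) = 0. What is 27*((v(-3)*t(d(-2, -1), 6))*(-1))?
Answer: 1944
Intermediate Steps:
v(M) = 2*M*(-3 + M) (v(M) = (-3 + M)*(2*M) = 2*M*(-3 + M))
27*((v(-3)*t(d(-2, -1), 6))*(-1)) = 27*(((2*(-3)*(-3 - 3))*(-2))*(-1)) = 27*(((2*(-3)*(-6))*(-2))*(-1)) = 27*((36*(-2))*(-1)) = 27*(-72*(-1)) = 27*72 = 1944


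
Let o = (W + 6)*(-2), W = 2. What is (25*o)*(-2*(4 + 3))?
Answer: 5600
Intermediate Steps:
o = -16 (o = (2 + 6)*(-2) = 8*(-2) = -16)
(25*o)*(-2*(4 + 3)) = (25*(-16))*(-2*(4 + 3)) = -(-800)*7 = -400*(-14) = 5600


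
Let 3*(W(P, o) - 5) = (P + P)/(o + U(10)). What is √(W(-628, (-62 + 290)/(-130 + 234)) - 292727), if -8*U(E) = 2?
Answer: I*√26894303634/303 ≈ 541.24*I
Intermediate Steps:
U(E) = -¼ (U(E) = -⅛*2 = -¼)
W(P, o) = 5 + 2*P/(3*(-¼ + o)) (W(P, o) = 5 + ((P + P)/(o - ¼))/3 = 5 + ((2*P)/(-¼ + o))/3 = 5 + (2*P/(-¼ + o))/3 = 5 + 2*P/(3*(-¼ + o)))
√(W(-628, (-62 + 290)/(-130 + 234)) - 292727) = √((-15 + 8*(-628) + 60*((-62 + 290)/(-130 + 234)))/(3*(-1 + 4*((-62 + 290)/(-130 + 234)))) - 292727) = √((-15 - 5024 + 60*(228/104))/(3*(-1 + 4*(228/104))) - 292727) = √((-15 - 5024 + 60*(228*(1/104)))/(3*(-1 + 4*(228*(1/104)))) - 292727) = √((-15 - 5024 + 60*(57/26))/(3*(-1 + 4*(57/26))) - 292727) = √((-15 - 5024 + 1710/13)/(3*(-1 + 114/13)) - 292727) = √((⅓)*(-63797/13)/(101/13) - 292727) = √((⅓)*(13/101)*(-63797/13) - 292727) = √(-63797/303 - 292727) = √(-88760078/303) = I*√26894303634/303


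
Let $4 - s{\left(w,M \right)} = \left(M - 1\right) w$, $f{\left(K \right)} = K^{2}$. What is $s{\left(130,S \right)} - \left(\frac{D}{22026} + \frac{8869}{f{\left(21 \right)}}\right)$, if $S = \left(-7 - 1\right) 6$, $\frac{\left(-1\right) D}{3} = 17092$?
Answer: $\frac{210003049}{33039} \approx 6356.2$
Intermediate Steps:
$D = -51276$ ($D = \left(-3\right) 17092 = -51276$)
$S = -48$ ($S = \left(-8\right) 6 = -48$)
$s{\left(w,M \right)} = 4 - w \left(-1 + M\right)$ ($s{\left(w,M \right)} = 4 - \left(M - 1\right) w = 4 - \left(-1 + M\right) w = 4 - w \left(-1 + M\right)$)
$s{\left(130,S \right)} - \left(\frac{D}{22026} + \frac{8869}{f{\left(21 \right)}}\right) = \left(4 + 130 - \left(-48\right) 130\right) - \left(- \frac{51276}{22026} + \frac{8869}{21^{2}}\right) = \left(4 + 130 + 6240\right) - \left(\left(-51276\right) \frac{1}{22026} + \frac{8869}{441}\right) = 6374 - \left(- \frac{8546}{3671} + 8869 \cdot \frac{1}{441}\right) = 6374 - \left(- \frac{8546}{3671} + \frac{181}{9}\right) = 6374 - \frac{587537}{33039} = \frac{210003049}{33039}$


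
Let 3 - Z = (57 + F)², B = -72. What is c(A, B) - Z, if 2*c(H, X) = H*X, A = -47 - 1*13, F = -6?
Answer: 4758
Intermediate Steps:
Z = -2598 (Z = 3 - (57 - 6)² = 3 - 1*51² = 3 - 1*2601 = 3 - 2601 = -2598)
A = -60 (A = -47 - 13 = -60)
c(H, X) = H*X/2 (c(H, X) = (H*X)/2 = H*X/2)
c(A, B) - Z = (½)*(-60)*(-72) - 1*(-2598) = 2160 + 2598 = 4758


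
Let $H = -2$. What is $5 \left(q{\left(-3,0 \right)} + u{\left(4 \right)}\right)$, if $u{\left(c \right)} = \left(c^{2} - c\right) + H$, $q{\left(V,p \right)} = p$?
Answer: $50$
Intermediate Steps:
$u{\left(c \right)} = -2 + c^{2} - c$ ($u{\left(c \right)} = \left(c^{2} - c\right) - 2 = -2 + c^{2} - c$)
$5 \left(q{\left(-3,0 \right)} + u{\left(4 \right)}\right) = 5 \left(0 - \left(6 - 16\right)\right) = 5 \left(0 - -10\right) = 5 \left(0 + 10\right) = 5 \cdot 10 = 50$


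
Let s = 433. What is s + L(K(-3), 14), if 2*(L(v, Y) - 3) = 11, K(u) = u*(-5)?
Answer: 883/2 ≈ 441.50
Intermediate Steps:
K(u) = -5*u
L(v, Y) = 17/2 (L(v, Y) = 3 + (1/2)*11 = 3 + 11/2 = 17/2)
s + L(K(-3), 14) = 433 + 17/2 = 883/2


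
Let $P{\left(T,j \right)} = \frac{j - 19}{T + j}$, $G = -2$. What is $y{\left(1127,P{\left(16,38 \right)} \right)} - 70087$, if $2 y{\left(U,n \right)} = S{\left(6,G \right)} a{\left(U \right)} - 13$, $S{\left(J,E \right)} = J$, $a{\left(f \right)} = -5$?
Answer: $- \frac{140217}{2} \approx -70109.0$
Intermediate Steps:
$P{\left(T,j \right)} = \frac{-19 + j}{T + j}$
$y{\left(U,n \right)} = - \frac{43}{2}$ ($y{\left(U,n \right)} = \frac{6 \left(-5\right) - 13}{2} = \frac{-30 - 13}{2} = \frac{1}{2} \left(-43\right) = - \frac{43}{2}$)
$y{\left(1127,P{\left(16,38 \right)} \right)} - 70087 = - \frac{43}{2} - 70087 = - \frac{140217}{2}$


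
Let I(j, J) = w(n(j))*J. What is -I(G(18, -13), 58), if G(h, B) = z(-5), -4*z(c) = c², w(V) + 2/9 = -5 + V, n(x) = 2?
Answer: 1682/9 ≈ 186.89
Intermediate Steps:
w(V) = -47/9 + V (w(V) = -2/9 + (-5 + V) = -47/9 + V)
z(c) = -c²/4
G(h, B) = -25/4 (G(h, B) = -¼*(-5)² = -¼*25 = -25/4)
I(j, J) = -29*J/9 (I(j, J) = (-47/9 + 2)*J = -29*J/9)
-I(G(18, -13), 58) = -(-29)*58/9 = -1*(-1682/9) = 1682/9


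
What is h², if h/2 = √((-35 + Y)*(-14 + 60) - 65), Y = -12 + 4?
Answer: -8172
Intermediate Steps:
Y = -8
h = 6*I*√227 (h = 2*√((-35 - 8)*(-14 + 60) - 65) = 2*√(-43*46 - 65) = 2*√(-1978 - 65) = 2*√(-2043) = 2*(3*I*√227) = 6*I*√227 ≈ 90.399*I)
h² = (6*I*√227)² = -8172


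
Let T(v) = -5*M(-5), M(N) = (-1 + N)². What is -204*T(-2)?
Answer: 36720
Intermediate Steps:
T(v) = -180 (T(v) = -5*(-1 - 5)² = -5*(-6)² = -5*36 = -180)
-204*T(-2) = -204*(-180) = 36720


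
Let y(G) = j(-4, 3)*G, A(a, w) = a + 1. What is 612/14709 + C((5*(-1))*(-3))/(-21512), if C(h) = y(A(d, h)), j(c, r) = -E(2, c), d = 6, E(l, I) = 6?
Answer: 2297187/52736668 ≈ 0.043560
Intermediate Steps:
A(a, w) = 1 + a
j(c, r) = -6 (j(c, r) = -1*6 = -6)
y(G) = -6*G
C(h) = -42 (C(h) = -6*(1 + 6) = -6*7 = -42)
612/14709 + C((5*(-1))*(-3))/(-21512) = 612/14709 - 42/(-21512) = 612*(1/14709) - 42*(-1/21512) = 204/4903 + 21/10756 = 2297187/52736668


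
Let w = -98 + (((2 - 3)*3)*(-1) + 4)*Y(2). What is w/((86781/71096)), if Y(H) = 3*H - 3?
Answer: -5474392/86781 ≈ -63.083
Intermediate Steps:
Y(H) = -3 + 3*H
w = -77 (w = -98 + (((2 - 3)*3)*(-1) + 4)*(-3 + 3*2) = -98 + (-1*3*(-1) + 4)*(-3 + 6) = -98 + (-3*(-1) + 4)*3 = -98 + (3 + 4)*3 = -98 + 7*3 = -98 + 21 = -77)
w/((86781/71096)) = -77/(86781/71096) = -77/(86781*(1/71096)) = -77/86781/71096 = -77*71096/86781 = -5474392/86781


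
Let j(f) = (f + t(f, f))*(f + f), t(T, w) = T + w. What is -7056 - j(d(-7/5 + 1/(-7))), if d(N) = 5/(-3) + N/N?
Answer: -21176/3 ≈ -7058.7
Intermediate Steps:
d(N) = -2/3 (d(N) = 5*(-1/3) + 1 = -5/3 + 1 = -2/3)
j(f) = 6*f**2 (j(f) = (f + (f + f))*(f + f) = (f + 2*f)*(2*f) = (3*f)*(2*f) = 6*f**2)
-7056 - j(d(-7/5 + 1/(-7))) = -7056 - 6*(-2/3)**2 = -7056 - 6*4/9 = -7056 - 1*8/3 = -7056 - 8/3 = -21176/3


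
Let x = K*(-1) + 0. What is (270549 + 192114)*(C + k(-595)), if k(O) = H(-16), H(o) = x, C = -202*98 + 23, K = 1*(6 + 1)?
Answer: -9151474140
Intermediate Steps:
K = 7 (K = 1*7 = 7)
x = -7 (x = 7*(-1) + 0 = -7 + 0 = -7)
C = -19773 (C = -19796 + 23 = -19773)
H(o) = -7
k(O) = -7
(270549 + 192114)*(C + k(-595)) = (270549 + 192114)*(-19773 - 7) = 462663*(-19780) = -9151474140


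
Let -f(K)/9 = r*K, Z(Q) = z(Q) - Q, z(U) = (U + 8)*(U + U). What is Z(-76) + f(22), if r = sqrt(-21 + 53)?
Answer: 10412 - 792*sqrt(2) ≈ 9291.9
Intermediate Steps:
z(U) = 2*U*(8 + U) (z(U) = (8 + U)*(2*U) = 2*U*(8 + U))
r = 4*sqrt(2) (r = sqrt(32) = 4*sqrt(2) ≈ 5.6569)
Z(Q) = -Q + 2*Q*(8 + Q) (Z(Q) = 2*Q*(8 + Q) - Q = -Q + 2*Q*(8 + Q))
f(K) = -36*K*sqrt(2) (f(K) = -9*4*sqrt(2)*K = -36*K*sqrt(2))
Z(-76) + f(22) = -76*(15 + 2*(-76)) - 36*22*sqrt(2) = -76*(15 - 152) - 792*sqrt(2) = -76*(-137) - 792*sqrt(2) = 10412 - 792*sqrt(2)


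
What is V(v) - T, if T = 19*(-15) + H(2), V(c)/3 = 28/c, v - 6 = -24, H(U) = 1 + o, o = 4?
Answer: 826/3 ≈ 275.33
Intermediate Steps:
H(U) = 5 (H(U) = 1 + 4 = 5)
v = -18 (v = 6 - 24 = -18)
V(c) = 84/c (V(c) = 3*(28/c) = 84/c)
T = -280 (T = 19*(-15) + 5 = -285 + 5 = -280)
V(v) - T = 84/(-18) - 1*(-280) = 84*(-1/18) + 280 = -14/3 + 280 = 826/3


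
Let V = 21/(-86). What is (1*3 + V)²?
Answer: 56169/7396 ≈ 7.5945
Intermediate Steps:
V = -21/86 (V = 21*(-1/86) = -21/86 ≈ -0.24419)
(1*3 + V)² = (1*3 - 21/86)² = (3 - 21/86)² = (237/86)² = 56169/7396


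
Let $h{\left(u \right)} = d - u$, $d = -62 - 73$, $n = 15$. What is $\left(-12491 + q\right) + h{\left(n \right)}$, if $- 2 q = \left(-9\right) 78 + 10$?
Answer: $-12295$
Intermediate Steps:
$d = -135$
$h{\left(u \right)} = -135 - u$
$q = 346$ ($q = - \frac{\left(-9\right) 78 + 10}{2} = - \frac{-702 + 10}{2} = \left(- \frac{1}{2}\right) \left(-692\right) = 346$)
$\left(-12491 + q\right) + h{\left(n \right)} = \left(-12491 + 346\right) - 150 = -12145 - 150 = -12295$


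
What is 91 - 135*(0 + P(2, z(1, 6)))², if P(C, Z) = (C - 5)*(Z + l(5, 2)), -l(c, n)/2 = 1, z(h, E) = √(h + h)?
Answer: -7199 + 4860*√2 ≈ -325.92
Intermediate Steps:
z(h, E) = √2*√h (z(h, E) = √(2*h) = √2*√h)
l(c, n) = -2 (l(c, n) = -2*1 = -2)
P(C, Z) = (-5 + C)*(-2 + Z) (P(C, Z) = (C - 5)*(Z - 2) = (-5 + C)*(-2 + Z))
91 - 135*(0 + P(2, z(1, 6)))² = 91 - 135*(0 + (10 - 5*√2*√1 - 2*2 + 2*(√2*√1)))² = 91 - 135*(0 + (10 - 5*√2 - 4 + 2*(√2*1)))² = 91 - 135*(0 + (10 - 5*√2 - 4 + 2*√2))² = 91 - 135*(0 + (6 - 3*√2))² = 91 - 135*(6 - 3*√2)²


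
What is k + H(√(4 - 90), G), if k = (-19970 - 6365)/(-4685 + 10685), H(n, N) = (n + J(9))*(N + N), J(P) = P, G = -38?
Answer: -826067/1200 - 76*I*√86 ≈ -688.39 - 704.79*I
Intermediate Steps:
H(n, N) = 2*N*(9 + n) (H(n, N) = (n + 9)*(N + N) = (9 + n)*(2*N) = 2*N*(9 + n))
k = -5267/1200 (k = -26335/6000 = -26335*1/6000 = -5267/1200 ≈ -4.3892)
k + H(√(4 - 90), G) = -5267/1200 + 2*(-38)*(9 + √(4 - 90)) = -5267/1200 + 2*(-38)*(9 + √(-86)) = -5267/1200 + 2*(-38)*(9 + I*√86) = -5267/1200 + (-684 - 76*I*√86) = -826067/1200 - 76*I*√86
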